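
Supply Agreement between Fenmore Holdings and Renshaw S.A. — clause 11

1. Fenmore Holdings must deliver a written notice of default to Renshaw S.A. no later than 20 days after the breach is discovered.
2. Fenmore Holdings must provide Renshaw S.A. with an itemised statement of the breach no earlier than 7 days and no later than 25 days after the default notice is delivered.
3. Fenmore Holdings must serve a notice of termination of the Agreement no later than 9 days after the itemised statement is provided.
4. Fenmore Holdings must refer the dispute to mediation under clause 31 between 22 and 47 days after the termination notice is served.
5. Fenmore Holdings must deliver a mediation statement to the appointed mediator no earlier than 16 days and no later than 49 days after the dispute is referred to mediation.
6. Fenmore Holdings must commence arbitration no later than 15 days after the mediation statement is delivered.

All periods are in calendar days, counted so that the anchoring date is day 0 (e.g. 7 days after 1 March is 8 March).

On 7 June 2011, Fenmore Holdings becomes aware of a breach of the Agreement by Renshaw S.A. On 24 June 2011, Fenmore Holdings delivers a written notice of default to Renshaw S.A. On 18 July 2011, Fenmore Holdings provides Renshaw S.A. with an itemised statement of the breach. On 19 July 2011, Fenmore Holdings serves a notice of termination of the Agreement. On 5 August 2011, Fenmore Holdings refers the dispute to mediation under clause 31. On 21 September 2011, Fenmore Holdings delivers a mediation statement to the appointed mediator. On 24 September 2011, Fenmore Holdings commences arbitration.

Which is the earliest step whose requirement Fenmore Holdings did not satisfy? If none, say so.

Step 4

Step 1 — counting 20 days from 7 June 2011 (when the breach is discovered) gives a deadline of 27 June 2011; 24 June 2011 is within that limit.
Step 2 — 7 and 25 days from 24 June 2011 (when the default notice is delivered) are 1 July 2011 and 19 July 2011 respectively; done 18 July 2011, which is between those dates.
Step 3 — counting 9 days from 18 July 2011 (when the itemised statement is provided) gives a deadline of 27 July 2011; 19 July 2011 is within that limit.
Step 4 — 22 and 47 days from 19 July 2011 (when the termination notice is served) are 10 August 2011 and 4 September 2011 respectively; done 5 August 2011 — 5 days before the window opened.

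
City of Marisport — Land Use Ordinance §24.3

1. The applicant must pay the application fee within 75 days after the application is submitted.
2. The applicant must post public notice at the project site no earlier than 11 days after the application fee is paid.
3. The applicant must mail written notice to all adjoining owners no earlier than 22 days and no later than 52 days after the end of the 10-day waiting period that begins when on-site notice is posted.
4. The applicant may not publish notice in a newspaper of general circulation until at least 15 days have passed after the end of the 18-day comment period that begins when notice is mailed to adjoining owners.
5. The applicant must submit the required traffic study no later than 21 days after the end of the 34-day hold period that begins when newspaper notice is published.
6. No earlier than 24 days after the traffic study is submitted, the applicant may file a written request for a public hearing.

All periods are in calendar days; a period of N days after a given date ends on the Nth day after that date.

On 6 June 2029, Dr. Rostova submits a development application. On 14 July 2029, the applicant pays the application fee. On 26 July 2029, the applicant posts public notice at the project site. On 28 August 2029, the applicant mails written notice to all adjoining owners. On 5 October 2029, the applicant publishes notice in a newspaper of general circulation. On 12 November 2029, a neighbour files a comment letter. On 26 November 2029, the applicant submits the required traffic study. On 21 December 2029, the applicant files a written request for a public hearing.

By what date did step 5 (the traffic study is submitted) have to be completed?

29 November 2029

Newspaper notice is published on 5 October 2029; the 34-day hold period therefore ends 8 November 2029, and step 5 runs from that date. 21 days after 8 November 2029 is 29 November 2029.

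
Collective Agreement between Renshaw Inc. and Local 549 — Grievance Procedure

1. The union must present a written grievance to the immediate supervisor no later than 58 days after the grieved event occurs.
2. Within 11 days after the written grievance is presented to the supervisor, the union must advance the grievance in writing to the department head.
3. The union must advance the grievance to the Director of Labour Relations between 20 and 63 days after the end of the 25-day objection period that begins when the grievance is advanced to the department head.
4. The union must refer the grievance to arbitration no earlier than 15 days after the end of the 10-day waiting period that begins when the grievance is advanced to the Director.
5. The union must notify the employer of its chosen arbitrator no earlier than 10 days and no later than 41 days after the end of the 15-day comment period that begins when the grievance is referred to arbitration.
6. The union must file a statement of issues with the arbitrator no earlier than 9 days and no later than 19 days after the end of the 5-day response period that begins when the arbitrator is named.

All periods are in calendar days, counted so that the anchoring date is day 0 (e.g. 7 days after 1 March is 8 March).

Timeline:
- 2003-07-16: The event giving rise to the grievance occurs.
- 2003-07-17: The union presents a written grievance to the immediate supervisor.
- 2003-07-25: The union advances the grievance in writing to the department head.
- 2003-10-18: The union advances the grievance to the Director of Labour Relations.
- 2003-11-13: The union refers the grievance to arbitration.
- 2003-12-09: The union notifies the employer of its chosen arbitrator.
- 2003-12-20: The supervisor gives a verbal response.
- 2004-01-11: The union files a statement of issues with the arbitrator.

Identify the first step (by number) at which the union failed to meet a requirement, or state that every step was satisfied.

Step 6

(1) due by 2003-07-16 + 58 days = 2003-09-12; done 2003-07-17 — timely.
(2) due by 2003-07-17 + 11 days = 2003-07-28; done 2003-07-25 — timely.
(3) the permitted window runs from 2003-08-19 + 20 = 2003-09-08 to 2003-08-19 + 63 = 2003-10-21; done 2003-10-18 — within the window.
(4) permitted from 2003-10-28 + 15 days = 2003-11-12 onward; 2003-11-13 is on or after that date.
(5) the permitted window runs from 2003-11-28 + 10 = 2003-12-08 to 2003-11-28 + 41 = 2004-01-08; done 2003-12-09, which is between those dates.
(6) the permitted window runs from 2003-12-14 + 9 = 2003-12-23 to 2003-12-14 + 19 = 2004-01-02; 2004-01-11 is 9 days past the end of the window.
Later steps need not be reached.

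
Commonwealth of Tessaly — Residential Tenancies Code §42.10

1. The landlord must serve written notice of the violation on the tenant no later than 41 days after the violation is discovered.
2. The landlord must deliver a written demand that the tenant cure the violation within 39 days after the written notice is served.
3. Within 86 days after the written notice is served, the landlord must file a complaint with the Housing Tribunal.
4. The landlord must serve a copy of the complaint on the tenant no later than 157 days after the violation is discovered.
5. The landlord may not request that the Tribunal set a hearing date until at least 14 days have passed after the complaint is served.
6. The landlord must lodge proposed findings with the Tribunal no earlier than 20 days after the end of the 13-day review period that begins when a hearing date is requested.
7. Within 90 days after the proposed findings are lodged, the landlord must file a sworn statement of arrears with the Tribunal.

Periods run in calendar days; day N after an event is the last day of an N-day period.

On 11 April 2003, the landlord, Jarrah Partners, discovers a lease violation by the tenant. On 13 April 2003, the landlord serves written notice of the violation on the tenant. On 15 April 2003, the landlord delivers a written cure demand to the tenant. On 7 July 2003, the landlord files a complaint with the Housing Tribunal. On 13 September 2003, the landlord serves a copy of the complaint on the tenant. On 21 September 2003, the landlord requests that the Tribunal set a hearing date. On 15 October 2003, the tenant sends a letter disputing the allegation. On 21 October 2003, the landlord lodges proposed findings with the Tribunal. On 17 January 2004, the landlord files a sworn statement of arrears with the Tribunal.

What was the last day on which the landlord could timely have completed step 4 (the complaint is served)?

Step 4 runs from 11 April 2003, when the violation is discovered. 157 days after 11 April 2003 is 15 September 2003.

15 September 2003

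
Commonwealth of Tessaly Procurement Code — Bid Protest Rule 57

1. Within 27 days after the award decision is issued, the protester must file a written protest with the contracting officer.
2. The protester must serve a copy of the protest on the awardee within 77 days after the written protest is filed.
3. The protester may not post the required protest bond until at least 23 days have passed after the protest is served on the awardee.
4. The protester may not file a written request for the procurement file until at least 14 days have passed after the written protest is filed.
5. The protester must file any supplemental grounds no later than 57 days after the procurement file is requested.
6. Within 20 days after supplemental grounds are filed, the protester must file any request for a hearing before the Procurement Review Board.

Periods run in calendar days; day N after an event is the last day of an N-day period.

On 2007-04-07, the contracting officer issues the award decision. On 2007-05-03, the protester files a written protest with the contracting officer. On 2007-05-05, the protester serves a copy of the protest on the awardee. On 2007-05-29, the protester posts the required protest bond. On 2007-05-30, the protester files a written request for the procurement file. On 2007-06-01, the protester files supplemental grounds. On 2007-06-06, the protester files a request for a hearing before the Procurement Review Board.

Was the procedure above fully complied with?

Yes

(1) due by 2007-04-07 + 27 days = 2007-05-04; completed 2007-05-03, before the deadline.
(2) due by 2007-05-03 + 77 days = 2007-07-19; done 2007-05-05 — timely.
(3) permitted from 2007-05-05 + 23 days = 2007-05-28 onward; done 2007-05-29, after the minimum wait.
(4) permitted from 2007-05-03 + 14 days = 2007-05-17 onward; 2007-05-30 is on or after that date.
(5) due by 2007-05-30 + 57 days = 2007-07-26; completed 2007-06-01, before the deadline.
(6) due by 2007-06-01 + 20 days = 2007-06-21; 2007-06-06 is within that limit.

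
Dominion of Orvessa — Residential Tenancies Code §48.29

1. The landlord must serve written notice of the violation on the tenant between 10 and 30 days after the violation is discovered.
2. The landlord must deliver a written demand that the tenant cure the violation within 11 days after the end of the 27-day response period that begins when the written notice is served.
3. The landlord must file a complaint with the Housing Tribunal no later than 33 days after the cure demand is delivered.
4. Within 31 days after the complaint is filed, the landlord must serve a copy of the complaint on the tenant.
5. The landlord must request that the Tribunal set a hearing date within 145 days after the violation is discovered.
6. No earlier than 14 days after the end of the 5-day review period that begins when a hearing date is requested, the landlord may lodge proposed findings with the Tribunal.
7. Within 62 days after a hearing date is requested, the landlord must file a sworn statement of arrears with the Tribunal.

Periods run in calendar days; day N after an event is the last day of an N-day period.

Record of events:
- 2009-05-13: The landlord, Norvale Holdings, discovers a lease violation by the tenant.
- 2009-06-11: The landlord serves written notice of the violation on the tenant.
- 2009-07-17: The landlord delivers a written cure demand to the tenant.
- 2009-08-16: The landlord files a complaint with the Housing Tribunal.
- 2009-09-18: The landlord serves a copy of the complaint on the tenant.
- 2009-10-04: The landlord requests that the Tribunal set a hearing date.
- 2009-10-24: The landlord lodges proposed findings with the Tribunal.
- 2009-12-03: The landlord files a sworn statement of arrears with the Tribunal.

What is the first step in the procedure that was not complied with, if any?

Step 1: the window is 10–30 days after 2009-05-13 (when the violation is discovered), so 2009-05-23 through 2009-06-12; done 2009-06-11, which is between those dates.
Step 2: 11 days after 2009-07-08 (end of the 27-day response period, which began when the written notice is served on 2009-06-11) is 2009-07-19; done 2009-07-17 — timely.
Step 3: 33 days after 2009-07-17 (when the cure demand is delivered) is 2009-08-19; done 2009-08-16 — timely.
Step 4: 31 days after 2009-08-16 (when the complaint is filed) is 2009-09-16; done 2009-09-18 — 2 days late.
That is the first point of non-compliance.

Step 4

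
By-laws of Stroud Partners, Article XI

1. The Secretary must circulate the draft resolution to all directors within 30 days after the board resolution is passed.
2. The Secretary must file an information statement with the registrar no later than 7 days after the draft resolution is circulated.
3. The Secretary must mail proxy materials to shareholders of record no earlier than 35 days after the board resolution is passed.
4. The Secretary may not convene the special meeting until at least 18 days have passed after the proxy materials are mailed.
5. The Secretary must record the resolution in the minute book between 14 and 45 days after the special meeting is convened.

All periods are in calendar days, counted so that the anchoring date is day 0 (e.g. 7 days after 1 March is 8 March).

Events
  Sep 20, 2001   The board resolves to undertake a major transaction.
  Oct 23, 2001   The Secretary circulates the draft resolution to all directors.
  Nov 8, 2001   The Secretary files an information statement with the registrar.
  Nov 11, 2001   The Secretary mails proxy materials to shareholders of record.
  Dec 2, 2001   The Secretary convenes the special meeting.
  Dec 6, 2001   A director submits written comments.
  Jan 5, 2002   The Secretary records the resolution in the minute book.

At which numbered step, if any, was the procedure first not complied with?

Step 1 — counting 30 days from Sep 20, 2001 (when the board resolution is passed) gives a deadline of Oct 20, 2001; Oct 23, 2001 misses that deadline by 3 days.
The analysis stops there.

Step 1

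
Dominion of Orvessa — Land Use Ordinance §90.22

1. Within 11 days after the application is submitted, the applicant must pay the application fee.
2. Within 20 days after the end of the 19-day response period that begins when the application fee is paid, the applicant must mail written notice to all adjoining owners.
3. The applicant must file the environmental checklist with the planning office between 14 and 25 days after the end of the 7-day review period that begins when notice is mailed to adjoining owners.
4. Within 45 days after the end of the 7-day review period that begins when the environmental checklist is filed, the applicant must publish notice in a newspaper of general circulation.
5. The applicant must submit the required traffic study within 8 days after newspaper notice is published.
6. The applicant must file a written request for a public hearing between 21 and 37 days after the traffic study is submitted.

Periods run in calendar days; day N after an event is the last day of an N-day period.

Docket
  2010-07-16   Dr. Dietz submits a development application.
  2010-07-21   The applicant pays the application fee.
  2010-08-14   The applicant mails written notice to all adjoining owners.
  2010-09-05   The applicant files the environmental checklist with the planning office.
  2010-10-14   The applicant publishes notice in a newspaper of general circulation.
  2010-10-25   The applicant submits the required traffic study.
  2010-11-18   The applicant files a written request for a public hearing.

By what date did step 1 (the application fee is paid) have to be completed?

2010-07-27

Step 1 runs from 2010-07-16, when the application is submitted. 11 days after 2010-07-16 is 2010-07-27.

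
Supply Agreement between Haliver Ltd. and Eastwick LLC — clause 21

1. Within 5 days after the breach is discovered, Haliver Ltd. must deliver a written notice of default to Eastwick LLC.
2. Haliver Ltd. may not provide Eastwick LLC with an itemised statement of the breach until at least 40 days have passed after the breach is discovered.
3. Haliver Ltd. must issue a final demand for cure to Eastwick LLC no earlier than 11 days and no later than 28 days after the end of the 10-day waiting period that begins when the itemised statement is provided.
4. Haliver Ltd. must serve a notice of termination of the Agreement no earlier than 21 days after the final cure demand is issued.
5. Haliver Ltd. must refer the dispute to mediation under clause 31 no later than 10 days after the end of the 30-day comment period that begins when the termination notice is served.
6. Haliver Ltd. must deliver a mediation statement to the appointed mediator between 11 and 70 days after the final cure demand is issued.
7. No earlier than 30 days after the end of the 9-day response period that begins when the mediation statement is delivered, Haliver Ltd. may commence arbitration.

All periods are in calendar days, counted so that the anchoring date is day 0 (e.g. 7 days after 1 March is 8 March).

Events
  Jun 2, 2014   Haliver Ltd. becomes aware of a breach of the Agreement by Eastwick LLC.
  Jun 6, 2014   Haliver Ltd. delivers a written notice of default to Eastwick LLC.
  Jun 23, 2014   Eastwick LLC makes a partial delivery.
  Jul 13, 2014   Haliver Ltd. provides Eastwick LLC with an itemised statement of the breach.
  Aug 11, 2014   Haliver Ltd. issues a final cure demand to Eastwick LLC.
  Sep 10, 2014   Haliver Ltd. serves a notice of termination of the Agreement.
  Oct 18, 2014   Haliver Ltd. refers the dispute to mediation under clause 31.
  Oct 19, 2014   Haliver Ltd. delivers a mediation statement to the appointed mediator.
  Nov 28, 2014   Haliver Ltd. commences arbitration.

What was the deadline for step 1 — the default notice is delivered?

Step 1 runs from Jun 2, 2014, when the breach is discovered. 5 days after Jun 2, 2014 is Jun 7, 2014.

Jun 7, 2014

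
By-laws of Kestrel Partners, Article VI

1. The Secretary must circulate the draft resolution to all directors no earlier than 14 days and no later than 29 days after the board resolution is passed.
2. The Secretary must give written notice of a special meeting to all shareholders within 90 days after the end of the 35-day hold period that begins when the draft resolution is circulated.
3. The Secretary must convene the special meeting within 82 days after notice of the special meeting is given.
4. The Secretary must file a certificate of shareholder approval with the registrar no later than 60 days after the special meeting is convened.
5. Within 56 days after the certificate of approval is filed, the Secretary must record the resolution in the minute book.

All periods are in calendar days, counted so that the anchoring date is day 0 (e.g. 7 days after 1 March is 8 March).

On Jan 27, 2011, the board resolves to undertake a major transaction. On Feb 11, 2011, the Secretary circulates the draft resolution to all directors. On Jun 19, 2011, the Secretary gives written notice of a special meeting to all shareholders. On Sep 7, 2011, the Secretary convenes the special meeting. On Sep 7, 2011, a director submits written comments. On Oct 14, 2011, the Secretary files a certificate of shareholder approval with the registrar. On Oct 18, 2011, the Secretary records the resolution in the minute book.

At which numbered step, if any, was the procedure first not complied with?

Step 2

Step 1: the window is 14–29 days after Jan 27, 2011 (when the board resolution is passed), so Feb 10, 2011 through Feb 25, 2011; Feb 11, 2011 falls inside that range.
Step 2: 90 days after Mar 18, 2011 (end of the 35-day hold period, which began when the draft resolution is circulated on Feb 11, 2011) is Jun 16, 2011; done Jun 19, 2011 — 3 days late.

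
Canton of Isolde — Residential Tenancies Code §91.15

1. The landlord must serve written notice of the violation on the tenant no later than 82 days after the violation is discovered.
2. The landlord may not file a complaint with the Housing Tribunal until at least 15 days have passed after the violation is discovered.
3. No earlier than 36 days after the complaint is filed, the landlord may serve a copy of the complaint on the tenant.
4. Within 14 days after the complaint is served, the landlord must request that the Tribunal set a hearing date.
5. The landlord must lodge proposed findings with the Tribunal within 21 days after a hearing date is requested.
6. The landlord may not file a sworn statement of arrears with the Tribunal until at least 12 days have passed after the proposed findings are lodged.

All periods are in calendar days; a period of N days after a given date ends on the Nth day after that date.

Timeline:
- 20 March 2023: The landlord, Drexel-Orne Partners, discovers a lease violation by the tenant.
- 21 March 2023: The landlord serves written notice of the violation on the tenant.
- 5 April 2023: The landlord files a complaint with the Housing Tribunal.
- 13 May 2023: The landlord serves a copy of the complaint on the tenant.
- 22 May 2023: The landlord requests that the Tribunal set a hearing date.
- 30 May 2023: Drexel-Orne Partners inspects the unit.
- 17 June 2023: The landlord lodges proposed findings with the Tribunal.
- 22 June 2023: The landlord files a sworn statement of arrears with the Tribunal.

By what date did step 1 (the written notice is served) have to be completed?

10 June 2023

Step 1 runs from 20 March 2023, when the violation is discovered. 82 days after 20 March 2023 is 10 June 2023.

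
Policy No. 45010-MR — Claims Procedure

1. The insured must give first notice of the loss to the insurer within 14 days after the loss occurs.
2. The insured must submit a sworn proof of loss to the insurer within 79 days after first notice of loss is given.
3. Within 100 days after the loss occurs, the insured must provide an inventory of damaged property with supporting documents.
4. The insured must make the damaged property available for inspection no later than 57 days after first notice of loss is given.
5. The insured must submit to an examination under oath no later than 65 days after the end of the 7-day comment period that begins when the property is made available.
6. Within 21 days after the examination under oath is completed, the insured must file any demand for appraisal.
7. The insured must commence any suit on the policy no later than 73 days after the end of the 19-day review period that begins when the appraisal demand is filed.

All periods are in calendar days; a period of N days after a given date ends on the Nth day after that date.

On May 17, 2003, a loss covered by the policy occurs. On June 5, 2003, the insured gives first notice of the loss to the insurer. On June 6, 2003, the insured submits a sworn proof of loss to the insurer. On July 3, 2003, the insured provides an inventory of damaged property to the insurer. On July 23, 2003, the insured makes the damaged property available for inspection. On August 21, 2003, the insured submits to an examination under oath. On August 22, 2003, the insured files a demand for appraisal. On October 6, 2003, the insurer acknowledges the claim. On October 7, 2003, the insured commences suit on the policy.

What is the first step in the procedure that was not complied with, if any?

Step 1: 14 days after May 17, 2003 (when the loss occurs) is May 31, 2003; not done until June 5, 2003, 5 days after the deadline.
Later steps need not be reached.

Step 1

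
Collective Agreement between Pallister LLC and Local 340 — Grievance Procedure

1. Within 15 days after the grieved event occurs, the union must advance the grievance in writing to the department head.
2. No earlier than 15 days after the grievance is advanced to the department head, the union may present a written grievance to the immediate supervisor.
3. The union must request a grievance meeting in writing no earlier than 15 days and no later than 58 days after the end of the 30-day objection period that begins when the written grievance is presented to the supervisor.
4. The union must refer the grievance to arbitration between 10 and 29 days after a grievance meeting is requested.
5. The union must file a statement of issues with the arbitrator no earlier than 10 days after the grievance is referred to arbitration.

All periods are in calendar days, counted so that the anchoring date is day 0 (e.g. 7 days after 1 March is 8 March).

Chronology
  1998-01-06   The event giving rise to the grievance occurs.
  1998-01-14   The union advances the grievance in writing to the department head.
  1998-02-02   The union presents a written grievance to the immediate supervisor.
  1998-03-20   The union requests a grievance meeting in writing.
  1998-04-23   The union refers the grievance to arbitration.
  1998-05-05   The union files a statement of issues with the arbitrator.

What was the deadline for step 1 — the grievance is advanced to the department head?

Step 1 runs from 1998-01-06, when the grieved event occurs. 15 days after 1998-01-06 is 1998-01-21.

1998-01-21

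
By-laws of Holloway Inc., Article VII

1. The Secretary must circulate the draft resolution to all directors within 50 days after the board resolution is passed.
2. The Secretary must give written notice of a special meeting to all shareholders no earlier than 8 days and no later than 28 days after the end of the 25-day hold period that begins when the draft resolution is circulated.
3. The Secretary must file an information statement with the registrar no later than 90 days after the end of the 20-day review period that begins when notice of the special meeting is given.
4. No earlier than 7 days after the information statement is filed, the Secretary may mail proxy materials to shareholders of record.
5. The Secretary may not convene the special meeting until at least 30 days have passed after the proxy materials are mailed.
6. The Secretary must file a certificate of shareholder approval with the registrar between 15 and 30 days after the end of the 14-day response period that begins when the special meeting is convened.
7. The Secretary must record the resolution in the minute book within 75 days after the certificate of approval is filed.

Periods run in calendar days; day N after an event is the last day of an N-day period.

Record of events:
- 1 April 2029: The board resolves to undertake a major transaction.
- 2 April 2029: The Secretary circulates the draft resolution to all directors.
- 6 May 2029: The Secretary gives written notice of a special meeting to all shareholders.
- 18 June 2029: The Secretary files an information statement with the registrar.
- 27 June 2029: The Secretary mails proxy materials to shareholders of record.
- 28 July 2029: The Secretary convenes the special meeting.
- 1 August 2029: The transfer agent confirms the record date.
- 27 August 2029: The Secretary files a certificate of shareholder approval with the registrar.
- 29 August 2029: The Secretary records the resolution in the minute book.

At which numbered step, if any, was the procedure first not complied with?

None — every step was satisfied

Step 1: 50 days after 1 April 2029 (when the board resolution is passed) is 21 May 2029; 2 April 2029 is within that limit.
Step 2: the window is 8–28 days after 27 April 2029 (end of the 25-day hold period, which began when the draft resolution is circulated on 2 April 2029), so 5 May 2029 through 25 May 2029; done 6 May 2029 — within the window.
Step 3: 90 days after 26 May 2029 (end of the 20-day review period, which began when notice of the special meeting is given on 6 May 2029) is 24 August 2029; completed 18 June 2029, before the deadline.
Step 4: the earliest permitted date is 7 days after 18 June 2029 (when the information statement is filed), i.e. 25 June 2029; done 27 June 2029 — permitted.
Step 5: the earliest permitted date is 30 days after 27 June 2029 (when the proxy materials are mailed), i.e. 27 July 2029; done 28 July 2029, after the minimum wait.
Step 6: the window is 15–30 days after 11 August 2029 (end of the 14-day response period, which began when the special meeting is convened on 28 July 2029), so 26 August 2029 through 10 September 2029; done 27 August 2029, which is between those dates.
Step 7: 75 days after 27 August 2029 (when the certificate of approval is filed) is 10 November 2029; completed 29 August 2029, before the deadline.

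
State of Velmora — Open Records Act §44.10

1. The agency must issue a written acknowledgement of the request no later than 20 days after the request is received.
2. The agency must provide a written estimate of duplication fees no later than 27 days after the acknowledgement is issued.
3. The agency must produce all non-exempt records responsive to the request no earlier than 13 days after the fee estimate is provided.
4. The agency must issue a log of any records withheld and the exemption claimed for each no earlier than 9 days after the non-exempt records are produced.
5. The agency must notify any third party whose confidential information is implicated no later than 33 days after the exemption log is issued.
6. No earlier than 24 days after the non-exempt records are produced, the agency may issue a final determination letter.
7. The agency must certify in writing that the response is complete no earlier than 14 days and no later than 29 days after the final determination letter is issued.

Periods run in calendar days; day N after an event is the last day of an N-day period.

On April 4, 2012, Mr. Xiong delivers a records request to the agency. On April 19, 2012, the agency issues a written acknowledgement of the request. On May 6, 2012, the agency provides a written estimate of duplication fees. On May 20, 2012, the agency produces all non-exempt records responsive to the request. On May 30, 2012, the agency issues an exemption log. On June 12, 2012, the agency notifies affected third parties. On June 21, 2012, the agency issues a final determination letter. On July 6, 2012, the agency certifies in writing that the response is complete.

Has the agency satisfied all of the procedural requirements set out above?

Step 1 — counting 20 days from April 4, 2012 (when the request is received) gives a deadline of April 24, 2012; done April 19, 2012 — timely.
Step 2 — counting 27 days from April 19, 2012 (when the acknowledgement is issued) gives a deadline of May 16, 2012; done May 6, 2012 — timely.
Step 3 — must wait 13 days from May 6, 2012 (when the fee estimate is provided), so not before May 19, 2012; done May 20, 2012, after the minimum wait.
Step 4 — must wait 9 days from May 20, 2012 (when the non-exempt records are produced), so not before May 29, 2012; done May 30, 2012 — permitted.
Step 5 — counting 33 days from May 30, 2012 (when the exemption log is issued) gives a deadline of July 2, 2012; June 12, 2012 is within that limit.
Step 6 — must wait 24 days from May 20, 2012 (when the non-exempt records are produced), so not before June 13, 2012; done June 21, 2012 — permitted.
Step 7 — 14 and 29 days from June 21, 2012 (when the final determination letter is issued) are July 5, 2012 and July 20, 2012 respectively; done July 6, 2012, which is between those dates.

Yes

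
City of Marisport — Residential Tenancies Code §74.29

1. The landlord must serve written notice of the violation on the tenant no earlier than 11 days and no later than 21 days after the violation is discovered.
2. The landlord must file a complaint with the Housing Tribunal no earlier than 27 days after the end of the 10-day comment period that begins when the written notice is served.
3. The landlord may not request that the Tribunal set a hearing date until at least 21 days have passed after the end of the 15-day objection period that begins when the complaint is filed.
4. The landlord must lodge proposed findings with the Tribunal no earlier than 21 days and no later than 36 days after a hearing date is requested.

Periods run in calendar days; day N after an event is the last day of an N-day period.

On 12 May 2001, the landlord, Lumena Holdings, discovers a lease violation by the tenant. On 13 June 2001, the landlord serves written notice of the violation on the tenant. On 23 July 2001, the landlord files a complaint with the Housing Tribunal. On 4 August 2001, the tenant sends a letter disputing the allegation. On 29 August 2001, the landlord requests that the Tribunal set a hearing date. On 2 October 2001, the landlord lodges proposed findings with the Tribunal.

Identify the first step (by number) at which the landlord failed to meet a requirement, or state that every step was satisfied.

Step 1: the window is 11–21 days after 12 May 2001 (when the violation is discovered), so 23 May 2001 through 2 June 2001; done 13 June 2001 — 11 days after the window closed.
No need to go further; step 1 was not satisfied.

Step 1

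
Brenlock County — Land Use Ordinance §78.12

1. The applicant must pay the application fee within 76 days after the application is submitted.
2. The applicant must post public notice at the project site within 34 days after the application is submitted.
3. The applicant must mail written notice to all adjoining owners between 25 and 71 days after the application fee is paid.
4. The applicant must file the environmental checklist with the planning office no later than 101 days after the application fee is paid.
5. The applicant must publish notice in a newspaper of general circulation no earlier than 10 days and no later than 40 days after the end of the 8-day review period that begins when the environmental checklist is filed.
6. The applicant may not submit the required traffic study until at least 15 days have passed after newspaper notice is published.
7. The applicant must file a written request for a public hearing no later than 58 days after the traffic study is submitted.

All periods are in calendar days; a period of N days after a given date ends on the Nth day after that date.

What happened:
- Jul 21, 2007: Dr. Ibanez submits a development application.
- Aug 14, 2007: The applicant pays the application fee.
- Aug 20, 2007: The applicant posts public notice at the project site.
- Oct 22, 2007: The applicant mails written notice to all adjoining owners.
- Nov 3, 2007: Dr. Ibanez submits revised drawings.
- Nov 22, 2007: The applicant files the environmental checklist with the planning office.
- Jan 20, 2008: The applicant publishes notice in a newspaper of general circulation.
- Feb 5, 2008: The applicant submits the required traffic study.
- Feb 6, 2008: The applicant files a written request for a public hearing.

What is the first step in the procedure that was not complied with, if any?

Step 5

Step 1: 76 days after Jul 21, 2007 (when the application is submitted) is Oct 5, 2007; completed Aug 14, 2007, before the deadline.
Step 2: 34 days after Jul 21, 2007 (when the application is submitted) is Aug 24, 2007; Aug 20, 2007 is within that limit.
Step 3: the window is 25–71 days after Aug 14, 2007 (when the application fee is paid), so Sep 8, 2007 through Oct 24, 2007; done Oct 22, 2007 — within the window.
Step 4: 101 days after Aug 14, 2007 (when the application fee is paid) is Nov 23, 2007; done Nov 22, 2007 — timely.
Step 5: the window is 10–40 days after Nov 30, 2007 (end of the 8-day review period, which began when the environmental checklist is filed on Nov 22, 2007), so Dec 10, 2007 through Jan 9, 2008; done Jan 20, 2008 — 11 days after the window closed.
Later steps need not be reached.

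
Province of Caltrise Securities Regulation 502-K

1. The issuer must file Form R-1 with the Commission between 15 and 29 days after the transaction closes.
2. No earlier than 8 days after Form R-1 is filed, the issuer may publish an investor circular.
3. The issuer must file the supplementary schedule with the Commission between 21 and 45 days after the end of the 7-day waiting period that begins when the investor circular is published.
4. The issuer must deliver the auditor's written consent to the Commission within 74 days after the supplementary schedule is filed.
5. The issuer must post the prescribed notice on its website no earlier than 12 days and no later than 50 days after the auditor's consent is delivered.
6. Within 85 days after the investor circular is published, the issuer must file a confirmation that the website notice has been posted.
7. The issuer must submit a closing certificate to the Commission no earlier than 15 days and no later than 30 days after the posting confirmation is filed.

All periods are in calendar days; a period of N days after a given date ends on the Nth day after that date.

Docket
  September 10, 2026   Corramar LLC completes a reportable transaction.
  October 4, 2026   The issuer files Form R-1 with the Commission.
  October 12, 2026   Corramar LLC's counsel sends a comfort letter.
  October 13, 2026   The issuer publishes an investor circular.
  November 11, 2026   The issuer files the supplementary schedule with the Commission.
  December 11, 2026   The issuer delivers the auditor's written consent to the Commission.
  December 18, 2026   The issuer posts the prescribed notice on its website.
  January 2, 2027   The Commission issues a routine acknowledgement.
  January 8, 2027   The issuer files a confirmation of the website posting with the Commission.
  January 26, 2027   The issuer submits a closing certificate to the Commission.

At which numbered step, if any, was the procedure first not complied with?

Step 5

Step 1: the window is 15–29 days after September 10, 2026 (when the transaction closes), so September 25, 2026 through October 9, 2026; done October 4, 2026, which is between those dates.
Step 2: the earliest permitted date is 8 days after October 4, 2026 (when Form R-1 is filed), i.e. October 12, 2026; done October 13, 2026, after the minimum wait.
Step 3: the window is 21–45 days after October 20, 2026 (end of the 7-day waiting period, which began when the investor circular is published on October 13, 2026), so November 10, 2026 through December 4, 2026; done November 11, 2026, which is between those dates.
Step 4: 74 days after November 11, 2026 (when the supplementary schedule is filed) is January 24, 2027; done December 11, 2026 — timely.
Step 5: the window is 12–50 days after December 11, 2026 (when the auditor's consent is delivered), so December 23, 2026 through January 30, 2027; December 18, 2026 is 5 days too early.
No need to go further; step 5 was not satisfied.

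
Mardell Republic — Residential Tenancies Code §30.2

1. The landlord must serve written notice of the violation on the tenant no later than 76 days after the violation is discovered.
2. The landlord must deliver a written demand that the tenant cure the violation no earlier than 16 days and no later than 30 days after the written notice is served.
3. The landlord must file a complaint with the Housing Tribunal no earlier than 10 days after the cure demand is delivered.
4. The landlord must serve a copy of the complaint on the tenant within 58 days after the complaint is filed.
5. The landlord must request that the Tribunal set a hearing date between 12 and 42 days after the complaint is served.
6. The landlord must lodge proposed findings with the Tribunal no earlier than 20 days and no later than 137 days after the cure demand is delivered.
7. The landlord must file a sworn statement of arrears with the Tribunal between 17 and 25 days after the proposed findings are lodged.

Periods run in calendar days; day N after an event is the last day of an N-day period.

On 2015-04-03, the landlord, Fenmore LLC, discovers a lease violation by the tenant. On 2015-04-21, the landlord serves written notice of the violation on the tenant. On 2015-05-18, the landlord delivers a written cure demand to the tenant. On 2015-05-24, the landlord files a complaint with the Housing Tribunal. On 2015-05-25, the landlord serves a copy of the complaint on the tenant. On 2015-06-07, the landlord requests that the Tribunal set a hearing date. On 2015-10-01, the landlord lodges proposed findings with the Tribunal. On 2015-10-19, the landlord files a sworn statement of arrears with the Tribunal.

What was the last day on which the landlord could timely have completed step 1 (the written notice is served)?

Step 1 runs from 2015-04-03, when the violation is discovered. 76 days after 2015-04-03 is 2015-06-18.

2015-06-18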